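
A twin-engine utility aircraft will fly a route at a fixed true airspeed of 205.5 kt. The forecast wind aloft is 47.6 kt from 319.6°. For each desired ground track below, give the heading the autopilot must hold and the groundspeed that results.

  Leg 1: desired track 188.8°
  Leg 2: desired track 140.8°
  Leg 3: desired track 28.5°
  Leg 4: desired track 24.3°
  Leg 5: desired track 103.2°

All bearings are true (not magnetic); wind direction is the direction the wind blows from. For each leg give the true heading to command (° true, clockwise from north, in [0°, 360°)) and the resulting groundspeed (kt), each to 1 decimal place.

Leg 1: desired track 188.8°; wind correction +10.1° → command heading 198.9°, groundspeed 233.4 kt
Leg 2: desired track 140.8°; wind correction +0.3° → command heading 141.1°, groundspeed 253.1 kt
Leg 3: desired track 28.5°; wind correction -12.5° → command heading 16.0°, groundspeed 183.5 kt
Leg 4: desired track 24.3°; wind correction -12.1° → command heading 12.2°, groundspeed 180.6 kt
Leg 5: desired track 103.2°; wind correction -7.9° → command heading 95.3°, groundspeed 241.9 kt

Leg 1: heading=198.9°, groundspeed=233.4 kt
Leg 2: heading=141.1°, groundspeed=253.1 kt
Leg 3: heading=16.0°, groundspeed=183.5 kt
Leg 4: heading=12.2°, groundspeed=180.6 kt
Leg 5: heading=95.3°, groundspeed=241.9 kt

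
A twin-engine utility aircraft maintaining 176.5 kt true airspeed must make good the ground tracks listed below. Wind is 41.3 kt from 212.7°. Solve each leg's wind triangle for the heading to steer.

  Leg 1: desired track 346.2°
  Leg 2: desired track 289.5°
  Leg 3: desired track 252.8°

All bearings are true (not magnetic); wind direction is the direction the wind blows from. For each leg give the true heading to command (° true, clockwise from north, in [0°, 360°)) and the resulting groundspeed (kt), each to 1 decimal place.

Leg 1: desired track 346.2°; wind correction -9.8° → command heading 336.4°, groundspeed 202.4 kt
Leg 2: desired track 289.5°; wind correction -13.2° → command heading 276.3°, groundspeed 162.4 kt
Leg 3: desired track 252.8°; wind correction -8.7° → command heading 244.1°, groundspeed 142.9 kt

Leg 1: heading=336.4°, groundspeed=202.4 kt
Leg 2: heading=276.3°, groundspeed=162.4 kt
Leg 3: heading=244.1°, groundspeed=142.9 kt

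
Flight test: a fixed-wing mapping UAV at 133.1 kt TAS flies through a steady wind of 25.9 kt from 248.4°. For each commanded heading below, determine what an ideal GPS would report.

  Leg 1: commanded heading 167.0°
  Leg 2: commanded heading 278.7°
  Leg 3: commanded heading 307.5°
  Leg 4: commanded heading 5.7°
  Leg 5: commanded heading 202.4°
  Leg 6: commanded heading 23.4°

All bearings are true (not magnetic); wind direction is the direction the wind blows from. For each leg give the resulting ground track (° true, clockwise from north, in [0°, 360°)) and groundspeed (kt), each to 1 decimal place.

Leg 1: track=155.8°, groundspeed=131.7 kt
Leg 2: track=285.4°, groundspeed=111.5 kt
Leg 3: track=318.0°, groundspeed=121.8 kt
Leg 4: track=14.7°, groundspeed=146.8 kt
Leg 5: track=193.2°, groundspeed=116.6 kt
Leg 6: track=30.3°, groundspeed=152.5 kt

Leg 1: heading 167.0°; drift -11.2° → track 155.8°, groundspeed 131.7 kt
Leg 2: heading 278.7°; drift +6.7° → track 285.4°, groundspeed 111.5 kt
Leg 3: heading 307.5°; drift +10.5° → track 318.0°, groundspeed 121.8 kt
Leg 4: heading 5.7°; drift +9.0° → track 14.7°, groundspeed 146.8 kt
Leg 5: heading 202.4°; drift -9.2° → track 193.2°, groundspeed 116.6 kt
Leg 6: heading 23.4°; drift +6.9° → track 30.3°, groundspeed 152.5 kt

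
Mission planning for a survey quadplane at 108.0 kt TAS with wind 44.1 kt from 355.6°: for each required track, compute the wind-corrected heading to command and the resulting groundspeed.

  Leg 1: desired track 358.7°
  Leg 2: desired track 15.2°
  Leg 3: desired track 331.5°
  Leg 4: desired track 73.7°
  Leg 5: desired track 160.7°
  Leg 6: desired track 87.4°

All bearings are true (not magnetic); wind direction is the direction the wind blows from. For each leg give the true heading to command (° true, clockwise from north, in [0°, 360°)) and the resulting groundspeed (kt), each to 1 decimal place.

Leg 1: heading=357.4°, groundspeed=63.9 kt
Leg 2: heading=7.3°, groundspeed=65.4 kt
Leg 3: heading=341.1°, groundspeed=66.2 kt
Leg 4: heading=50.1°, groundspeed=89.9 kt
Leg 5: heading=154.7°, groundspeed=150.0 kt
Leg 6: heading=63.3°, groundspeed=100.0 kt

Leg 1: desired track 358.7°; wind correction -1.3° → command heading 357.4°, groundspeed 63.9 kt
Leg 2: desired track 15.2°; wind correction -7.9° → command heading 7.3°, groundspeed 65.4 kt
Leg 3: desired track 331.5°; wind correction +9.6° → command heading 341.1°, groundspeed 66.2 kt
Leg 4: desired track 73.7°; wind correction -23.6° → command heading 50.1°, groundspeed 89.9 kt
Leg 5: desired track 160.7°; wind correction -6.0° → command heading 154.7°, groundspeed 150.0 kt
Leg 6: desired track 87.4°; wind correction -24.1° → command heading 63.3°, groundspeed 100.0 kt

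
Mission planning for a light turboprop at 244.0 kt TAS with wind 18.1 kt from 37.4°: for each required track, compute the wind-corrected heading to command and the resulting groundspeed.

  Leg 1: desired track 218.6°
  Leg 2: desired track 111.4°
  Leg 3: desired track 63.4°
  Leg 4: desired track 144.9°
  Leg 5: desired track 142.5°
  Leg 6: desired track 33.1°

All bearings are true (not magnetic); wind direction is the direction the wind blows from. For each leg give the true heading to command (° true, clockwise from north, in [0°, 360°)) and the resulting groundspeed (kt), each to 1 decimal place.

Leg 1: desired track 218.6°; wind correction +0.1° → command heading 218.7°, groundspeed 262.1 kt
Leg 2: desired track 111.4°; wind correction -4.1° → command heading 107.3°, groundspeed 238.4 kt
Leg 3: desired track 63.4°; wind correction -1.9° → command heading 61.5°, groundspeed 227.6 kt
Leg 4: desired track 144.9°; wind correction -4.1° → command heading 140.8°, groundspeed 248.8 kt
Leg 5: desired track 142.5°; wind correction -4.1° → command heading 138.4°, groundspeed 248.1 kt
Leg 6: desired track 33.1°; wind correction +0.3° → command heading 33.4°, groundspeed 225.9 kt

Leg 1: heading=218.7°, groundspeed=262.1 kt
Leg 2: heading=107.3°, groundspeed=238.4 kt
Leg 3: heading=61.5°, groundspeed=227.6 kt
Leg 4: heading=140.8°, groundspeed=248.8 kt
Leg 5: heading=138.4°, groundspeed=248.1 kt
Leg 6: heading=33.4°, groundspeed=225.9 kt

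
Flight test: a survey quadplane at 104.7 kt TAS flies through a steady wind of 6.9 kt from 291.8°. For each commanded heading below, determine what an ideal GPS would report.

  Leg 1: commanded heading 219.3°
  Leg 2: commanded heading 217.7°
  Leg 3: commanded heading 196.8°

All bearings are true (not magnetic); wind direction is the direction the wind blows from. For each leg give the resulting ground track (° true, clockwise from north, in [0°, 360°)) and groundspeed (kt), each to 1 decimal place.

Leg 1: track=215.6°, groundspeed=102.8 kt
Leg 2: track=214.0°, groundspeed=103.0 kt
Leg 3: track=193.1°, groundspeed=105.5 kt

Leg 1: heading 219.3°; drift -3.7° → track 215.6°, groundspeed 102.8 kt
Leg 2: heading 217.7°; drift -3.7° → track 214.0°, groundspeed 103.0 kt
Leg 3: heading 196.8°; drift -3.7° → track 193.1°, groundspeed 105.5 kt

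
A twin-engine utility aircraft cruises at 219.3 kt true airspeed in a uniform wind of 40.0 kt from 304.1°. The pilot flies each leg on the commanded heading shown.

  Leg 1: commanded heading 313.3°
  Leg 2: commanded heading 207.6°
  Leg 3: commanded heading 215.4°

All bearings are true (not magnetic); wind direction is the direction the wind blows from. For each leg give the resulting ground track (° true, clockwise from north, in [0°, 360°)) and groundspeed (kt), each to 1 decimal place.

Leg 1: track=315.3°, groundspeed=179.9 kt
Leg 2: track=197.5°, groundspeed=227.3 kt
Leg 3: track=205.0°, groundspeed=222.0 kt

Leg 1: heading 313.3°; drift +2.0° → track 315.3°, groundspeed 179.9 kt
Leg 2: heading 207.6°; drift -10.1° → track 197.5°, groundspeed 227.3 kt
Leg 3: heading 215.4°; drift -10.4° → track 205.0°, groundspeed 222.0 kt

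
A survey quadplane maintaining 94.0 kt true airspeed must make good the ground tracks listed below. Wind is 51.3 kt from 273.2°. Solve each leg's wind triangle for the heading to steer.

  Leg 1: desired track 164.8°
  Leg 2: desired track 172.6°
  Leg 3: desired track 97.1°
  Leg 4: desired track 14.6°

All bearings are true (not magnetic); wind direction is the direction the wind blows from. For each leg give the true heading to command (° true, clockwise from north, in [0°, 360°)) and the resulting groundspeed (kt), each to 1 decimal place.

Leg 1: desired track 164.8°; wind correction +31.2° → command heading 196.0°, groundspeed 96.6 kt
Leg 2: desired track 172.6°; wind correction +32.4° → command heading 205.0°, groundspeed 88.8 kt
Leg 3: desired track 97.1°; wind correction +2.1° → command heading 99.2°, groundspeed 145.1 kt
Leg 4: desired track 14.6°; wind correction -32.3° → command heading 342.3°, groundspeed 89.6 kt

Leg 1: heading=196.0°, groundspeed=96.6 kt
Leg 2: heading=205.0°, groundspeed=88.8 kt
Leg 3: heading=99.2°, groundspeed=145.1 kt
Leg 4: heading=342.3°, groundspeed=89.6 kt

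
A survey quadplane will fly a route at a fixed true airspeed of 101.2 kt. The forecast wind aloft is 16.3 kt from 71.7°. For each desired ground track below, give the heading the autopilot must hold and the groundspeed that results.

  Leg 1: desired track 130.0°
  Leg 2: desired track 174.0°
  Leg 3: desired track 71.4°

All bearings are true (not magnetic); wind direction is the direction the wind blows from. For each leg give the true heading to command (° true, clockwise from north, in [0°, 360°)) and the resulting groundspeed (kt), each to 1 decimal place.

Leg 1: heading=122.1°, groundspeed=91.7 kt
Leg 2: heading=164.9°, groundspeed=103.4 kt
Leg 3: heading=71.4°, groundspeed=84.9 kt

Leg 1: desired track 130.0°; wind correction -7.9° → command heading 122.1°, groundspeed 91.7 kt
Leg 2: desired track 174.0°; wind correction -9.1° → command heading 164.9°, groundspeed 103.4 kt
Leg 3: desired track 71.4°; wind correction +0.0° → command heading 71.4°, groundspeed 84.9 kt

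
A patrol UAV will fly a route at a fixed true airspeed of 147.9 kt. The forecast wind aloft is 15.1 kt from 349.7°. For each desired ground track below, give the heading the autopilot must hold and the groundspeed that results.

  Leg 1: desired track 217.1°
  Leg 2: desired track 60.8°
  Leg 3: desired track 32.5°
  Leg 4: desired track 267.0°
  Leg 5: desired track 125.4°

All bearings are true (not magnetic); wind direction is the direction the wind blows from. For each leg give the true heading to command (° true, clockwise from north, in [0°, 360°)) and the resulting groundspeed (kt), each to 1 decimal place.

Leg 1: heading=221.4°, groundspeed=157.7 kt
Leg 2: heading=55.3°, groundspeed=142.3 kt
Leg 3: heading=28.5°, groundspeed=136.5 kt
Leg 4: heading=272.8°, groundspeed=145.2 kt
Leg 5: heading=121.3°, groundspeed=158.3 kt

Leg 1: desired track 217.1°; wind correction +4.3° → command heading 221.4°, groundspeed 157.7 kt
Leg 2: desired track 60.8°; wind correction -5.5° → command heading 55.3°, groundspeed 142.3 kt
Leg 3: desired track 32.5°; wind correction -4.0° → command heading 28.5°, groundspeed 136.5 kt
Leg 4: desired track 267.0°; wind correction +5.8° → command heading 272.8°, groundspeed 145.2 kt
Leg 5: desired track 125.4°; wind correction -4.1° → command heading 121.3°, groundspeed 158.3 kt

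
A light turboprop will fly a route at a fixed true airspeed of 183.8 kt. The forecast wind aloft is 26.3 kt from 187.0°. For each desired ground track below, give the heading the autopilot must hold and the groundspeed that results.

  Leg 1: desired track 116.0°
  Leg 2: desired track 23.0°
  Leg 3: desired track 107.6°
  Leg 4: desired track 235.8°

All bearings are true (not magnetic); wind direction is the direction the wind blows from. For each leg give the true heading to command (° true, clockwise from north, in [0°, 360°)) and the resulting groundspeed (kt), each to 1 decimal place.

Leg 1: heading=123.8°, groundspeed=173.5 kt
Leg 2: heading=25.3°, groundspeed=208.9 kt
Leg 3: heading=115.7°, groundspeed=177.1 kt
Leg 4: heading=229.6°, groundspeed=165.4 kt

Leg 1: desired track 116.0°; wind correction +7.8° → command heading 123.8°, groundspeed 173.5 kt
Leg 2: desired track 23.0°; wind correction +2.3° → command heading 25.3°, groundspeed 208.9 kt
Leg 3: desired track 107.6°; wind correction +8.1° → command heading 115.7°, groundspeed 177.1 kt
Leg 4: desired track 235.8°; wind correction -6.2° → command heading 229.6°, groundspeed 165.4 kt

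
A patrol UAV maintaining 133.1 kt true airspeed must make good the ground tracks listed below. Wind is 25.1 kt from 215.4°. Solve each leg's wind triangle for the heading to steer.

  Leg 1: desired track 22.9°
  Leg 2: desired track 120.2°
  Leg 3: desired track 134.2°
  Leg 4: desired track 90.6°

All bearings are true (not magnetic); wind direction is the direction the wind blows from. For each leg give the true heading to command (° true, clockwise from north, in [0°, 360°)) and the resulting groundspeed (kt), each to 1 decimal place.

Leg 1: heading=20.6°, groundspeed=157.5 kt
Leg 2: heading=131.0°, groundspeed=133.0 kt
Leg 3: heading=144.9°, groundspeed=126.9 kt
Leg 4: heading=99.5°, groundspeed=145.8 kt

Leg 1: desired track 22.9°; wind correction -2.3° → command heading 20.6°, groundspeed 157.5 kt
Leg 2: desired track 120.2°; wind correction +10.8° → command heading 131.0°, groundspeed 133.0 kt
Leg 3: desired track 134.2°; wind correction +10.7° → command heading 144.9°, groundspeed 126.9 kt
Leg 4: desired track 90.6°; wind correction +8.9° → command heading 99.5°, groundspeed 145.8 kt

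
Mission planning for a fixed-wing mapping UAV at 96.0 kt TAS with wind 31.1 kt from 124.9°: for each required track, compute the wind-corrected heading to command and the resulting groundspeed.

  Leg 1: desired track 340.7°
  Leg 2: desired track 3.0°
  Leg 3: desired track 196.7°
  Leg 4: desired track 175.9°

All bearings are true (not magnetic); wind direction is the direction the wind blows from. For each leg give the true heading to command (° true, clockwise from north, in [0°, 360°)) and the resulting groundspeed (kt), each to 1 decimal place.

Leg 1: desired track 340.7°; wind correction +10.9° → command heading 351.6°, groundspeed 119.5 kt
Leg 2: desired track 3.0°; wind correction +16.0° → command heading 19.0°, groundspeed 108.7 kt
Leg 3: desired track 196.7°; wind correction -17.9° → command heading 178.8°, groundspeed 81.6 kt
Leg 4: desired track 175.9°; wind correction -14.6° → command heading 161.3°, groundspeed 73.3 kt

Leg 1: heading=351.6°, groundspeed=119.5 kt
Leg 2: heading=19.0°, groundspeed=108.7 kt
Leg 3: heading=178.8°, groundspeed=81.6 kt
Leg 4: heading=161.3°, groundspeed=73.3 kt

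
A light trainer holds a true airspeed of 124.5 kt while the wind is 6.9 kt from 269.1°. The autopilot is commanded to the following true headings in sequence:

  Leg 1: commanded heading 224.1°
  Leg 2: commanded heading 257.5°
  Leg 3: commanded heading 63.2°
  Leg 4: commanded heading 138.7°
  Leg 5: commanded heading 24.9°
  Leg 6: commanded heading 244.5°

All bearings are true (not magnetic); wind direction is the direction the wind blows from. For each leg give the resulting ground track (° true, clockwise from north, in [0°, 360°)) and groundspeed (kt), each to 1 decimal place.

Leg 1: track=221.8°, groundspeed=119.7 kt
Leg 2: track=256.8°, groundspeed=117.7 kt
Leg 3: track=64.5°, groundspeed=130.7 kt
Leg 4: track=136.4°, groundspeed=129.1 kt
Leg 5: track=27.7°, groundspeed=127.7 kt
Leg 6: track=243.1°, groundspeed=118.3 kt

Leg 1: heading 224.1°; drift -2.3° → track 221.8°, groundspeed 119.7 kt
Leg 2: heading 257.5°; drift -0.7° → track 256.8°, groundspeed 117.7 kt
Leg 3: heading 63.2°; drift +1.3° → track 64.5°, groundspeed 130.7 kt
Leg 4: heading 138.7°; drift -2.3° → track 136.4°, groundspeed 129.1 kt
Leg 5: heading 24.9°; drift +2.8° → track 27.7°, groundspeed 127.7 kt
Leg 6: heading 244.5°; drift -1.4° → track 243.1°, groundspeed 118.3 kt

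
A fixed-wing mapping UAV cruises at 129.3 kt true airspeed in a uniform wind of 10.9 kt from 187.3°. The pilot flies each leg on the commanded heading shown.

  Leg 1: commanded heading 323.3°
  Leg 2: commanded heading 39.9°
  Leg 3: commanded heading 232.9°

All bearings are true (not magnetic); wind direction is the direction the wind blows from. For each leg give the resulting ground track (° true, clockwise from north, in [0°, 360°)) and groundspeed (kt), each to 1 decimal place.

Leg 1: track=326.5°, groundspeed=137.3 kt
Leg 2: track=37.5°, groundspeed=138.6 kt
Leg 3: track=236.6°, groundspeed=121.9 kt

Leg 1: heading 323.3°; drift +3.2° → track 326.5°, groundspeed 137.3 kt
Leg 2: heading 39.9°; drift -2.4° → track 37.5°, groundspeed 138.6 kt
Leg 3: heading 232.9°; drift +3.7° → track 236.6°, groundspeed 121.9 kt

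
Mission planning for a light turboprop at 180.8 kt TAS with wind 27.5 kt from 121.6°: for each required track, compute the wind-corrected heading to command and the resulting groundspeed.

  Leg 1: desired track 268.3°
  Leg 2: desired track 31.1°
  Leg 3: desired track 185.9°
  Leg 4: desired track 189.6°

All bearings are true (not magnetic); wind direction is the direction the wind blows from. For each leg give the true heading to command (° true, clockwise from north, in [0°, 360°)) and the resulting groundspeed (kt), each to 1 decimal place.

Leg 1: desired track 268.3°; wind correction -4.8° → command heading 263.5°, groundspeed 203.2 kt
Leg 2: desired track 31.1°; wind correction +8.7° → command heading 39.8°, groundspeed 178.9 kt
Leg 3: desired track 185.9°; wind correction -7.9° → command heading 178.0°, groundspeed 167.2 kt
Leg 4: desired track 189.6°; wind correction -8.1° → command heading 181.5°, groundspeed 168.7 kt

Leg 1: heading=263.5°, groundspeed=203.2 kt
Leg 2: heading=39.8°, groundspeed=178.9 kt
Leg 3: heading=178.0°, groundspeed=167.2 kt
Leg 4: heading=181.5°, groundspeed=168.7 kt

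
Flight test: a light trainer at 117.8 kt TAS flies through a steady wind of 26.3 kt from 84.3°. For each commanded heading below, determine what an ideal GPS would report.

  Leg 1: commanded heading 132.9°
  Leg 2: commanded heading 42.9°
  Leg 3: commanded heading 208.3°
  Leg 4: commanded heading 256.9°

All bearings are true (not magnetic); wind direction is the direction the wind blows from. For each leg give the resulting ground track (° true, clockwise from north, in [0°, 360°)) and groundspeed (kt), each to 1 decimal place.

Leg 1: track=144.0°, groundspeed=102.3 kt
Leg 2: track=32.8°, groundspeed=99.6 kt
Leg 3: track=217.6°, groundspeed=134.3 kt
Leg 4: track=258.2°, groundspeed=143.9 kt

Leg 1: heading 132.9°; drift +11.1° → track 144.0°, groundspeed 102.3 kt
Leg 2: heading 42.9°; drift -10.1° → track 32.8°, groundspeed 99.6 kt
Leg 3: heading 208.3°; drift +9.3° → track 217.6°, groundspeed 134.3 kt
Leg 4: heading 256.9°; drift +1.3° → track 258.2°, groundspeed 143.9 kt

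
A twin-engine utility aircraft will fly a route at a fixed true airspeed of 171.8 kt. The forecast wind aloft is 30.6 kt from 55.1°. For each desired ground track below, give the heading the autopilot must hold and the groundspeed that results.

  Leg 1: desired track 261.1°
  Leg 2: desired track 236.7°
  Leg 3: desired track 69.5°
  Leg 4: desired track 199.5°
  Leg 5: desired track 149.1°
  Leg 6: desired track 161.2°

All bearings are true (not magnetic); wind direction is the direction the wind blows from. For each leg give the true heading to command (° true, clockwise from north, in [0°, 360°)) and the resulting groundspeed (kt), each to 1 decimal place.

Leg 1: heading=265.6°, groundspeed=198.8 kt
Leg 2: heading=237.0°, groundspeed=202.4 kt
Leg 3: heading=67.0°, groundspeed=142.0 kt
Leg 4: heading=193.5°, groundspeed=195.8 kt
Leg 5: heading=138.9°, groundspeed=171.2 kt
Leg 6: heading=151.3°, groundspeed=177.8 kt

Leg 1: desired track 261.1°; wind correction +4.5° → command heading 265.6°, groundspeed 198.8 kt
Leg 2: desired track 236.7°; wind correction +0.3° → command heading 237.0°, groundspeed 202.4 kt
Leg 3: desired track 69.5°; wind correction -2.5° → command heading 67.0°, groundspeed 142.0 kt
Leg 4: desired track 199.5°; wind correction -6.0° → command heading 193.5°, groundspeed 195.8 kt
Leg 5: desired track 149.1°; wind correction -10.2° → command heading 138.9°, groundspeed 171.2 kt
Leg 6: desired track 161.2°; wind correction -9.9° → command heading 151.3°, groundspeed 177.8 kt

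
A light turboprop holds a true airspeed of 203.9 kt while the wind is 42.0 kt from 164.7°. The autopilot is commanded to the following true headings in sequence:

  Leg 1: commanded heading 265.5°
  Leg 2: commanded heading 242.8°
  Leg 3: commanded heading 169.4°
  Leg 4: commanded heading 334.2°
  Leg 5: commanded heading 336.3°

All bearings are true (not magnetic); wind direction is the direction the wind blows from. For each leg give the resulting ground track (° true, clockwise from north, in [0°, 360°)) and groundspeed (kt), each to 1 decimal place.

Leg 1: track=276.5°, groundspeed=215.8 kt
Leg 2: track=254.7°, groundspeed=199.5 kt
Leg 3: track=170.6°, groundspeed=162.1 kt
Leg 4: track=336.0°, groundspeed=245.3 kt
Leg 5: track=337.7°, groundspeed=245.5 kt

Leg 1: heading 265.5°; drift +11.0° → track 276.5°, groundspeed 215.8 kt
Leg 2: heading 242.8°; drift +11.9° → track 254.7°, groundspeed 199.5 kt
Leg 3: heading 169.4°; drift +1.2° → track 170.6°, groundspeed 162.1 kt
Leg 4: heading 334.2°; drift +1.8° → track 336.0°, groundspeed 245.3 kt
Leg 5: heading 336.3°; drift +1.4° → track 337.7°, groundspeed 245.5 kt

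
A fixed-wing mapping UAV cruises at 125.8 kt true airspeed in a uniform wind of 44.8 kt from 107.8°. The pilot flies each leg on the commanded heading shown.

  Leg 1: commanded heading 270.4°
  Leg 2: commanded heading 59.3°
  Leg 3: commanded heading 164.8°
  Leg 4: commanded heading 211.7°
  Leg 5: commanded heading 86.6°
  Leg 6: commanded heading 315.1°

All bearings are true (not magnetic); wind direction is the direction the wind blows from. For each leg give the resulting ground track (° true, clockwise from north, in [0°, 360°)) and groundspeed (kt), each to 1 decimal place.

Leg 1: heading 270.4°; drift +4.5° → track 274.9°, groundspeed 169.1 kt
Leg 2: heading 59.3°; drift -19.2° → track 40.1°, groundspeed 101.8 kt
Leg 3: heading 164.8°; drift +20.3° → track 185.1°, groundspeed 108.1 kt
Leg 4: heading 211.7°; drift +17.7° → track 229.4°, groundspeed 143.3 kt
Leg 5: heading 86.6°; drift -10.9° → track 75.7°, groundspeed 85.6 kt
Leg 6: heading 315.1°; drift -7.1° → track 308.0°, groundspeed 166.9 kt

Leg 1: track=274.9°, groundspeed=169.1 kt
Leg 2: track=40.1°, groundspeed=101.8 kt
Leg 3: track=185.1°, groundspeed=108.1 kt
Leg 4: track=229.4°, groundspeed=143.3 kt
Leg 5: track=75.7°, groundspeed=85.6 kt
Leg 6: track=308.0°, groundspeed=166.9 kt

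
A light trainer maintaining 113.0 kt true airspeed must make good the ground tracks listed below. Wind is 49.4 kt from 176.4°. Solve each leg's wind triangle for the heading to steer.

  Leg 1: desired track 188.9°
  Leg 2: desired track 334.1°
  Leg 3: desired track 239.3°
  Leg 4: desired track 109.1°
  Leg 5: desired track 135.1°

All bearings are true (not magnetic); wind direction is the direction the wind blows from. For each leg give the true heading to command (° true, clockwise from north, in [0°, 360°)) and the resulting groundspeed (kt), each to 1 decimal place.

Leg 1: heading=183.5°, groundspeed=64.3 kt
Leg 2: heading=324.6°, groundspeed=157.1 kt
Leg 3: heading=216.4°, groundspeed=81.6 kt
Leg 4: heading=132.9°, groundspeed=84.3 kt
Leg 5: heading=151.9°, groundspeed=71.1 kt

Leg 1: desired track 188.9°; wind correction -5.4° → command heading 183.5°, groundspeed 64.3 kt
Leg 2: desired track 334.1°; wind correction -9.5° → command heading 324.6°, groundspeed 157.1 kt
Leg 3: desired track 239.3°; wind correction -22.9° → command heading 216.4°, groundspeed 81.6 kt
Leg 4: desired track 109.1°; wind correction +23.8° → command heading 132.9°, groundspeed 84.3 kt
Leg 5: desired track 135.1°; wind correction +16.8° → command heading 151.9°, groundspeed 71.1 kt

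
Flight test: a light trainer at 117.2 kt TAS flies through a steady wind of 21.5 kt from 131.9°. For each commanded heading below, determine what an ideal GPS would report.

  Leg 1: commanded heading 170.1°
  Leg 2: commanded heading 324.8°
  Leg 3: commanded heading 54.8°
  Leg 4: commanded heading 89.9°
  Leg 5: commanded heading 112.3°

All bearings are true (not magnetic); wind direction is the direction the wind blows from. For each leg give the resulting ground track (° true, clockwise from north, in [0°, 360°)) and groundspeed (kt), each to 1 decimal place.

Leg 1: track=177.7°, groundspeed=101.2 kt
Leg 2: track=322.8°, groundspeed=138.2 kt
Leg 3: track=44.2°, groundspeed=114.3 kt
Leg 4: track=81.8°, groundspeed=102.2 kt
Leg 5: track=108.0°, groundspeed=97.2 kt

Leg 1: heading 170.1°; drift +7.6° → track 177.7°, groundspeed 101.2 kt
Leg 2: heading 324.8°; drift -2.0° → track 322.8°, groundspeed 138.2 kt
Leg 3: heading 54.8°; drift -10.6° → track 44.2°, groundspeed 114.3 kt
Leg 4: heading 89.9°; drift -8.1° → track 81.8°, groundspeed 102.2 kt
Leg 5: heading 112.3°; drift -4.3° → track 108.0°, groundspeed 97.2 kt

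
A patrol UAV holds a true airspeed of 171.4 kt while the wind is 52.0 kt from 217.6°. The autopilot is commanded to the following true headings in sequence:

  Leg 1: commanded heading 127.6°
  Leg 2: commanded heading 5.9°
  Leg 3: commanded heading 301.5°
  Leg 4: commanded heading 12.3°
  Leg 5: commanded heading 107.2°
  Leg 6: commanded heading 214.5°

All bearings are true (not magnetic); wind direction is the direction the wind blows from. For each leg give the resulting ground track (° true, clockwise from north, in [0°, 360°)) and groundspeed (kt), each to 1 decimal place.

Leg 1: heading 127.6°; drift -16.9° → track 110.7°, groundspeed 179.1 kt
Leg 2: heading 5.9°; drift +7.2° → track 13.1°, groundspeed 217.4 kt
Leg 3: heading 301.5°; drift +17.3° → track 318.8°, groundspeed 173.7 kt
Leg 4: heading 12.3°; drift +5.8° → track 18.1°, groundspeed 219.5 kt
Leg 5: heading 107.2°; drift -14.4° → track 92.8°, groundspeed 195.7 kt
Leg 6: heading 214.5°; drift -1.3° → track 213.2°, groundspeed 119.5 kt

Leg 1: track=110.7°, groundspeed=179.1 kt
Leg 2: track=13.1°, groundspeed=217.4 kt
Leg 3: track=318.8°, groundspeed=173.7 kt
Leg 4: track=18.1°, groundspeed=219.5 kt
Leg 5: track=92.8°, groundspeed=195.7 kt
Leg 6: track=213.2°, groundspeed=119.5 kt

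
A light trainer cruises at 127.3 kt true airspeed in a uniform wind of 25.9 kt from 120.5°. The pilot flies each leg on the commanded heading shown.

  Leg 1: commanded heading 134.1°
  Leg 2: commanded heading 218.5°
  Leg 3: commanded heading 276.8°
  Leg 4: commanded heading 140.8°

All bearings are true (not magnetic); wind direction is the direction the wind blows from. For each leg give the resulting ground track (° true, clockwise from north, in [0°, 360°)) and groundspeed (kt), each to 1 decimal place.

Leg 1: heading 134.1°; drift +3.4° → track 137.5°, groundspeed 102.3 kt
Leg 2: heading 218.5°; drift +11.1° → track 229.6°, groundspeed 133.4 kt
Leg 3: heading 276.8°; drift +3.9° → track 280.7°, groundspeed 151.4 kt
Leg 4: heading 140.8°; drift +5.0° → track 145.8°, groundspeed 103.4 kt

Leg 1: track=137.5°, groundspeed=102.3 kt
Leg 2: track=229.6°, groundspeed=133.4 kt
Leg 3: track=280.7°, groundspeed=151.4 kt
Leg 4: track=145.8°, groundspeed=103.4 kt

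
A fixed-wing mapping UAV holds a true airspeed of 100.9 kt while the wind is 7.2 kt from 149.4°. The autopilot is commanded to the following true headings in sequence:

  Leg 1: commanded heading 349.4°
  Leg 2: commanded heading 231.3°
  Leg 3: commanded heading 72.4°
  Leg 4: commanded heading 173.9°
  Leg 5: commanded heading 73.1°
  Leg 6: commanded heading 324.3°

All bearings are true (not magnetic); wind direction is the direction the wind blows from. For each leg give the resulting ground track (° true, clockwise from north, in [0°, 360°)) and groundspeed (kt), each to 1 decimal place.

Leg 1: track=348.1°, groundspeed=107.7 kt
Leg 2: track=235.4°, groundspeed=100.1 kt
Leg 3: track=68.4°, groundspeed=99.5 kt
Leg 4: track=175.7°, groundspeed=94.4 kt
Leg 5: track=69.1°, groundspeed=99.4 kt
Leg 6: track=324.6°, groundspeed=108.1 kt

Leg 1: heading 349.4°; drift -1.3° → track 348.1°, groundspeed 107.7 kt
Leg 2: heading 231.3°; drift +4.1° → track 235.4°, groundspeed 100.1 kt
Leg 3: heading 72.4°; drift -4.0° → track 68.4°, groundspeed 99.5 kt
Leg 4: heading 173.9°; drift +1.8° → track 175.7°, groundspeed 94.4 kt
Leg 5: heading 73.1°; drift -4.0° → track 69.1°, groundspeed 99.4 kt
Leg 6: heading 324.3°; drift +0.3° → track 324.6°, groundspeed 108.1 kt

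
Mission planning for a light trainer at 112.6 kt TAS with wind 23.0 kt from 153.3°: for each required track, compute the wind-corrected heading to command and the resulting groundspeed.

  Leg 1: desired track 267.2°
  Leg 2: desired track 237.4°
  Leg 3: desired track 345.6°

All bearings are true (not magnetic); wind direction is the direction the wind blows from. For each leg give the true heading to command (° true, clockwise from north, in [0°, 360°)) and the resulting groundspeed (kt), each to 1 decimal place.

Leg 1: desired track 267.2°; wind correction -10.8° → command heading 256.4°, groundspeed 119.9 kt
Leg 2: desired track 237.4°; wind correction -11.7° → command heading 225.7°, groundspeed 107.9 kt
Leg 3: desired track 345.6°; wind correction +2.5° → command heading 348.1°, groundspeed 135.0 kt

Leg 1: heading=256.4°, groundspeed=119.9 kt
Leg 2: heading=225.7°, groundspeed=107.9 kt
Leg 3: heading=348.1°, groundspeed=135.0 kt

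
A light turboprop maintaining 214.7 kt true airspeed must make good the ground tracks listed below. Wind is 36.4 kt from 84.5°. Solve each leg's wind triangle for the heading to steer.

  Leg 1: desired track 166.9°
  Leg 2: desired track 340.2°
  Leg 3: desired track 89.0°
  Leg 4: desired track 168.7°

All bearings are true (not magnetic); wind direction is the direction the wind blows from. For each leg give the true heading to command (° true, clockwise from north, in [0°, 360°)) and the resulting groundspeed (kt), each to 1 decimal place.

Leg 1: heading=157.2°, groundspeed=206.8 kt
Leg 2: heading=349.7°, groundspeed=220.8 kt
Leg 3: heading=88.2°, groundspeed=178.4 kt
Leg 4: heading=159.0°, groundspeed=207.9 kt

Leg 1: desired track 166.9°; wind correction -9.7° → command heading 157.2°, groundspeed 206.8 kt
Leg 2: desired track 340.2°; wind correction +9.5° → command heading 349.7°, groundspeed 220.8 kt
Leg 3: desired track 89.0°; wind correction -0.8° → command heading 88.2°, groundspeed 178.4 kt
Leg 4: desired track 168.7°; wind correction -9.7° → command heading 159.0°, groundspeed 207.9 kt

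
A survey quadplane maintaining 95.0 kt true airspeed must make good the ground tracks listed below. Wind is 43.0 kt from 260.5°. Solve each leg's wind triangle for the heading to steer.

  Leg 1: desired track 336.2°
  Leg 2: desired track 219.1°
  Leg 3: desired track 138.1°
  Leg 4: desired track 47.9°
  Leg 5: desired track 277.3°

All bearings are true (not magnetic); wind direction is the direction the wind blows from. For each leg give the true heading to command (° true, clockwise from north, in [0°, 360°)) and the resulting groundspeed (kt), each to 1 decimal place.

Leg 1: heading=310.2°, groundspeed=74.8 kt
Leg 2: heading=236.5°, groundspeed=58.4 kt
Leg 3: heading=160.6°, groundspeed=110.8 kt
Leg 4: heading=33.8°, groundspeed=128.4 kt
Leg 5: heading=269.8°, groundspeed=53.0 kt

Leg 1: desired track 336.2°; wind correction -26.0° → command heading 310.2°, groundspeed 74.8 kt
Leg 2: desired track 219.1°; wind correction +17.4° → command heading 236.5°, groundspeed 58.4 kt
Leg 3: desired track 138.1°; wind correction +22.5° → command heading 160.6°, groundspeed 110.8 kt
Leg 4: desired track 47.9°; wind correction -14.1° → command heading 33.8°, groundspeed 128.4 kt
Leg 5: desired track 277.3°; wind correction -7.5° → command heading 269.8°, groundspeed 53.0 kt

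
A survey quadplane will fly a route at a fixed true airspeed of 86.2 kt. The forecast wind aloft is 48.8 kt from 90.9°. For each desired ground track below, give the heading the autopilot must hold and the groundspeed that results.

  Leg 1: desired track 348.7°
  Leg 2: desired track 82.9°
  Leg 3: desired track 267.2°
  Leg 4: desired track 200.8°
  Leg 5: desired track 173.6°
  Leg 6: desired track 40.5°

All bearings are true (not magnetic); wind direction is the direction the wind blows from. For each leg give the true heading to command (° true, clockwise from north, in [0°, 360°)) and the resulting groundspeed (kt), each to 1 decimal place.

Leg 1: desired track 348.7°; wind correction +33.6° → command heading 22.3°, groundspeed 82.1 kt
Leg 2: desired track 82.9°; wind correction +4.5° → command heading 87.4°, groundspeed 37.6 kt
Leg 3: desired track 267.2°; wind correction -2.1° → command heading 265.1°, groundspeed 134.8 kt
Leg 4: desired track 200.8°; wind correction -32.2° → command heading 168.6°, groundspeed 89.6 kt
Leg 5: desired track 173.6°; wind correction -34.2° → command heading 139.4°, groundspeed 65.1 kt
Leg 6: desired track 40.5°; wind correction +25.9° → command heading 66.4°, groundspeed 46.5 kt

Leg 1: heading=22.3°, groundspeed=82.1 kt
Leg 2: heading=87.4°, groundspeed=37.6 kt
Leg 3: heading=265.1°, groundspeed=134.8 kt
Leg 4: heading=168.6°, groundspeed=89.6 kt
Leg 5: heading=139.4°, groundspeed=65.1 kt
Leg 6: heading=66.4°, groundspeed=46.5 kt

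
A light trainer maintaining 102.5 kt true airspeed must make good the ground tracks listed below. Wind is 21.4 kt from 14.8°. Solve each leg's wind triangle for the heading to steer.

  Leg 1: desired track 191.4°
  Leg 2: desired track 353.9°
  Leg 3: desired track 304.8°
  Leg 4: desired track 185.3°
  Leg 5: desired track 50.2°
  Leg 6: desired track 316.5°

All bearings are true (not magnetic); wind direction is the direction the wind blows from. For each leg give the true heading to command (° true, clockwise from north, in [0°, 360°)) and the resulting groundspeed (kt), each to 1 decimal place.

Leg 1: desired track 191.4°; wind correction -0.7° → command heading 190.7°, groundspeed 123.9 kt
Leg 2: desired track 353.9°; wind correction +4.3° → command heading 358.2°, groundspeed 82.2 kt
Leg 3: desired track 304.8°; wind correction +11.3° → command heading 316.1°, groundspeed 93.2 kt
Leg 4: desired track 185.3°; wind correction -2.0° → command heading 183.3°, groundspeed 123.5 kt
Leg 5: desired track 50.2°; wind correction -6.9° → command heading 43.3°, groundspeed 84.3 kt
Leg 6: desired track 316.5°; wind correction +10.2° → command heading 326.7°, groundspeed 89.6 kt

Leg 1: heading=190.7°, groundspeed=123.9 kt
Leg 2: heading=358.2°, groundspeed=82.2 kt
Leg 3: heading=316.1°, groundspeed=93.2 kt
Leg 4: heading=183.3°, groundspeed=123.5 kt
Leg 5: heading=43.3°, groundspeed=84.3 kt
Leg 6: heading=326.7°, groundspeed=89.6 kt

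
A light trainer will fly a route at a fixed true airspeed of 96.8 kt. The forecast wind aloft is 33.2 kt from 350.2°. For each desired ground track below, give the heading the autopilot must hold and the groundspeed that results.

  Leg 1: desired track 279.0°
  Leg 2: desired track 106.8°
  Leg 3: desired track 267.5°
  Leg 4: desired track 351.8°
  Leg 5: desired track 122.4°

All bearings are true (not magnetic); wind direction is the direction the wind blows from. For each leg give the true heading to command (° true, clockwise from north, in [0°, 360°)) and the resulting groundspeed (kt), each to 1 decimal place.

Leg 1: heading=297.9°, groundspeed=80.9 kt
Leg 2: heading=88.9°, groundspeed=107.0 kt
Leg 3: heading=287.4°, groundspeed=86.8 kt
Leg 4: heading=351.3°, groundspeed=63.6 kt
Leg 5: heading=107.7°, groundspeed=115.9 kt

Leg 1: desired track 279.0°; wind correction +18.9° → command heading 297.9°, groundspeed 80.9 kt
Leg 2: desired track 106.8°; wind correction -17.9° → command heading 88.9°, groundspeed 107.0 kt
Leg 3: desired track 267.5°; wind correction +19.9° → command heading 287.4°, groundspeed 86.8 kt
Leg 4: desired track 351.8°; wind correction -0.5° → command heading 351.3°, groundspeed 63.6 kt
Leg 5: desired track 122.4°; wind correction -14.7° → command heading 107.7°, groundspeed 115.9 kt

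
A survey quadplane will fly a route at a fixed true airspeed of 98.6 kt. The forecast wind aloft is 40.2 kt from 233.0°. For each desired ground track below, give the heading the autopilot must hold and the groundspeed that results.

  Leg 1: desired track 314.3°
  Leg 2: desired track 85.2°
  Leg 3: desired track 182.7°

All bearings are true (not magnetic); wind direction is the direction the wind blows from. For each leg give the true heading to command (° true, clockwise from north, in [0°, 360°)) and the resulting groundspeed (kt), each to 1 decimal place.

Leg 1: heading=290.5°, groundspeed=84.2 kt
Leg 2: heading=97.7°, groundspeed=130.3 kt
Leg 3: heading=201.0°, groundspeed=67.9 kt

Leg 1: desired track 314.3°; wind correction -23.8° → command heading 290.5°, groundspeed 84.2 kt
Leg 2: desired track 85.2°; wind correction +12.5° → command heading 97.7°, groundspeed 130.3 kt
Leg 3: desired track 182.7°; wind correction +18.3° → command heading 201.0°, groundspeed 67.9 kt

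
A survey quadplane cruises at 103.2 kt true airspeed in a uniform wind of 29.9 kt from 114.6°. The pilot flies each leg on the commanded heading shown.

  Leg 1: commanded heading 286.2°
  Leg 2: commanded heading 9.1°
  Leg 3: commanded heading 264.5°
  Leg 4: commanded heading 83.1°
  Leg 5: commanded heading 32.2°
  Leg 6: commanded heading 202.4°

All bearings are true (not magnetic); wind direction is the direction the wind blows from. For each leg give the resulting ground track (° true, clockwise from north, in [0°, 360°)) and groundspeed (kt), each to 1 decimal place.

Leg 1: heading 286.2°; drift +1.9° → track 288.1°, groundspeed 132.9 kt
Leg 2: heading 9.1°; drift -14.5° → track 354.6°, groundspeed 114.9 kt
Leg 3: heading 264.5°; drift +6.6° → track 271.1°, groundspeed 129.9 kt
Leg 4: heading 83.1°; drift -11.4° → track 71.7°, groundspeed 79.3 kt
Leg 5: heading 32.2°; drift -16.6° → track 15.6°, groundspeed 103.6 kt
Leg 6: heading 202.4°; drift +16.3° → track 218.7°, groundspeed 106.3 kt

Leg 1: track=288.1°, groundspeed=132.9 kt
Leg 2: track=354.6°, groundspeed=114.9 kt
Leg 3: track=271.1°, groundspeed=129.9 kt
Leg 4: track=71.7°, groundspeed=79.3 kt
Leg 5: track=15.6°, groundspeed=103.6 kt
Leg 6: track=218.7°, groundspeed=106.3 kt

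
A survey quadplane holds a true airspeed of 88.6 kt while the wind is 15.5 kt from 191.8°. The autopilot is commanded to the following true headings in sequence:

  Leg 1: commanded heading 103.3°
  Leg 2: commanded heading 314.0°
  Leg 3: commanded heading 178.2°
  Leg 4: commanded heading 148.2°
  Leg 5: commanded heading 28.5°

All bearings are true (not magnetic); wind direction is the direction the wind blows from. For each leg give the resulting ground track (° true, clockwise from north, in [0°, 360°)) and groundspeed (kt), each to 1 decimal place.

Leg 1: heading 103.3°; drift -10.0° → track 93.3°, groundspeed 89.5 kt
Leg 2: heading 314.0°; drift +7.7° → track 321.7°, groundspeed 97.7 kt
Leg 3: heading 178.2°; drift -2.8° → track 175.4°, groundspeed 73.6 kt
Leg 4: heading 148.2°; drift -7.9° → track 140.3°, groundspeed 78.1 kt
Leg 5: heading 28.5°; drift -2.5° → track 26.0°, groundspeed 103.5 kt

Leg 1: track=93.3°, groundspeed=89.5 kt
Leg 2: track=321.7°, groundspeed=97.7 kt
Leg 3: track=175.4°, groundspeed=73.6 kt
Leg 4: track=140.3°, groundspeed=78.1 kt
Leg 5: track=26.0°, groundspeed=103.5 kt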